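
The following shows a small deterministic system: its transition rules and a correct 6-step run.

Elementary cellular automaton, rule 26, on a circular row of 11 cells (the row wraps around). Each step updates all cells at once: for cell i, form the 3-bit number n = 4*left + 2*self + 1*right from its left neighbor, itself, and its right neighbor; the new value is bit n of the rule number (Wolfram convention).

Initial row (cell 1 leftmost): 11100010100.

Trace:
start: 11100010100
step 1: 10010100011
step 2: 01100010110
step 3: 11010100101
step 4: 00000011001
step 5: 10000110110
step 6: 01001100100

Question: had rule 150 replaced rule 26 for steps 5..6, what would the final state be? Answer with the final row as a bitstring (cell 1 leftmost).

(re-executing steps 5..6 under rule 150; state before step 5: 00000011001)
step 5: 10000100111
step 6: 01001111011

01001111011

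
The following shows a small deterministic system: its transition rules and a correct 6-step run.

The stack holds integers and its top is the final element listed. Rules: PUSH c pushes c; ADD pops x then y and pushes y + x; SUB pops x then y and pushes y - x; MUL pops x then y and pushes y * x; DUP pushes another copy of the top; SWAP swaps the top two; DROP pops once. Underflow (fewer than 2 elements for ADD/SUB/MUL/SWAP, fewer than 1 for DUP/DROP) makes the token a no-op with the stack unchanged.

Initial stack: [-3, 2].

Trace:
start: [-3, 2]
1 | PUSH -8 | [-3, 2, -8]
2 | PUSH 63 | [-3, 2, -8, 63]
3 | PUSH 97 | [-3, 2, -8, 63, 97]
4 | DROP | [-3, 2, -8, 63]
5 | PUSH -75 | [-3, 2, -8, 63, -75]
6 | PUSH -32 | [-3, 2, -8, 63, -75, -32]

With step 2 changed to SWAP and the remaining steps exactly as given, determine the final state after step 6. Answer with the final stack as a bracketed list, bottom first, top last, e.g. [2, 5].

(re-executing from step 2 with the substitution; state before step 2: [-3, 2, -8])
2 | SWAP | [-3, -8, 2]
3 | PUSH 97 | [-3, -8, 2, 97]
4 | DROP | [-3, -8, 2]
5 | PUSH -75 | [-3, -8, 2, -75]
6 | PUSH -32 | [-3, -8, 2, -75, -32]

[-3, -8, 2, -75, -32]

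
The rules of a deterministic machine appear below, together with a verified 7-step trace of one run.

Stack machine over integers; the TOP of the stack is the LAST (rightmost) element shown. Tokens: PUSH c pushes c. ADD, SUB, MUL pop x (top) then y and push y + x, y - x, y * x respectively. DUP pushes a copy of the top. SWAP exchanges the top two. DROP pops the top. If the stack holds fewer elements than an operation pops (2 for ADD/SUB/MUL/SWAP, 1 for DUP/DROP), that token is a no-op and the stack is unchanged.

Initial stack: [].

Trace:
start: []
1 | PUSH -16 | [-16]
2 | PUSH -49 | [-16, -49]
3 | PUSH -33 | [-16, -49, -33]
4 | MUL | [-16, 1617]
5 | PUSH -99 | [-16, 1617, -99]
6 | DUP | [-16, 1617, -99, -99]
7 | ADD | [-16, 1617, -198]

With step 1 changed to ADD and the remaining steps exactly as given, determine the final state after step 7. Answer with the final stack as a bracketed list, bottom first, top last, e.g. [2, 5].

(re-executing from step 1 with the substitution; state before step 1: [])
1 | ADD | []
2 | PUSH -49 | [-49]
3 | PUSH -33 | [-49, -33]
4 | MUL | [1617]
5 | PUSH -99 | [1617, -99]
6 | DUP | [1617, -99, -99]
7 | ADD | [1617, -198]

[1617, -198]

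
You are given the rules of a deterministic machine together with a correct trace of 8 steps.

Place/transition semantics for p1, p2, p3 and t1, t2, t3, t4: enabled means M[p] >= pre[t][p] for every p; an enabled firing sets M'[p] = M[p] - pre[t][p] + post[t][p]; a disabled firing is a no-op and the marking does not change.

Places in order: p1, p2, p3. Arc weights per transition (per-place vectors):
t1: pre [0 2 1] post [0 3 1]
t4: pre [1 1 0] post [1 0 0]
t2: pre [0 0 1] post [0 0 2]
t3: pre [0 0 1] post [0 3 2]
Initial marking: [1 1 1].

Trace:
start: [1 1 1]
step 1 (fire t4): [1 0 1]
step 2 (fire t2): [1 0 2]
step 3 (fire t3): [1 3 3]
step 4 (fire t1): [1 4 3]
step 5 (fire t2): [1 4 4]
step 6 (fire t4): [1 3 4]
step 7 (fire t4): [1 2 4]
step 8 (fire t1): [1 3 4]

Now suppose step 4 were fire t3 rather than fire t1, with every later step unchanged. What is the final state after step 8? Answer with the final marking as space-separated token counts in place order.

1 5 5

(re-executing from step 4 with the substitution; state before step 4: [1 3 3])
step 4 (fire t3): [1 6 4]
step 5 (fire t2): [1 6 5]
step 6 (fire t4): [1 5 5]
step 7 (fire t4): [1 4 5]
step 8 (fire t1): [1 5 5]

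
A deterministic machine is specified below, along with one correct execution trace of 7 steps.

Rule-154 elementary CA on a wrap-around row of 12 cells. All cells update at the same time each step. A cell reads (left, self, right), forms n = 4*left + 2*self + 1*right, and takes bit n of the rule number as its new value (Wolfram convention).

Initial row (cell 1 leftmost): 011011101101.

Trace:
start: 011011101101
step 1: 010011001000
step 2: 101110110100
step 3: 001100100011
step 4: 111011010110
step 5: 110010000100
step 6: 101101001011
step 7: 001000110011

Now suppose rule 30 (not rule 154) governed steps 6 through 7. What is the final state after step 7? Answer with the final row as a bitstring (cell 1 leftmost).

(re-executing steps 6..7 under rule 30; state before step 6: 110010000100)
step 6: 101111001111
step 7: 001000111000

001000111000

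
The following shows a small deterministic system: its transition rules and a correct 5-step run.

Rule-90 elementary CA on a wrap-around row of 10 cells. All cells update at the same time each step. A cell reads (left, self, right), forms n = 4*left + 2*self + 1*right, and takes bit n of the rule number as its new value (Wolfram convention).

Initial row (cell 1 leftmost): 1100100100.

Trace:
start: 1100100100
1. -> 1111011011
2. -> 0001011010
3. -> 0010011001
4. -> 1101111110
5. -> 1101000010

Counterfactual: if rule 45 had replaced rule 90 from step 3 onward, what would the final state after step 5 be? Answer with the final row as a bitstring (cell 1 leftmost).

(re-executing steps 3..5 under rule 45; state before step 3: 0001011010)
3. -> 1101110110
4. -> 1011001101
5. -> 0110001011

0110001011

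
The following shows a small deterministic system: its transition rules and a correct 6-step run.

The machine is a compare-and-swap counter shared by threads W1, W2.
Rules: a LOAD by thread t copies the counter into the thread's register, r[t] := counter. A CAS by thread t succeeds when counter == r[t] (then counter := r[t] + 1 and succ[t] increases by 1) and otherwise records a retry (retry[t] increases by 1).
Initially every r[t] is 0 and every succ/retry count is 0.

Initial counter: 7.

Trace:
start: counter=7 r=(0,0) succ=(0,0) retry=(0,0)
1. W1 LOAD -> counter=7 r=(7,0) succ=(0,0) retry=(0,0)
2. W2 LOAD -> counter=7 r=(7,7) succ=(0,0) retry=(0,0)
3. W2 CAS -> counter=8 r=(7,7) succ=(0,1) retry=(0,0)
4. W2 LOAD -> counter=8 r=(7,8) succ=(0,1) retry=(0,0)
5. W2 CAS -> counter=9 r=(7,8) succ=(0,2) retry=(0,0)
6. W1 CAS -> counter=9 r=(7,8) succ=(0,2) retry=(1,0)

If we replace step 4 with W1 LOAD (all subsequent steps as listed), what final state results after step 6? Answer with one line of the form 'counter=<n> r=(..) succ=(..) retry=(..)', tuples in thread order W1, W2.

(re-executing from step 4 with the substitution; state before step 4: counter=8 r=(7,7) succ=(0,1) retry=(0,0))
4. W1 LOAD -> counter=8 r=(8,7) succ=(0,1) retry=(0,0)
5. W2 CAS -> counter=8 r=(8,7) succ=(0,1) retry=(0,1)
6. W1 CAS -> counter=9 r=(8,7) succ=(1,1) retry=(0,1)

counter=9 r=(8,7) succ=(1,1) retry=(0,1)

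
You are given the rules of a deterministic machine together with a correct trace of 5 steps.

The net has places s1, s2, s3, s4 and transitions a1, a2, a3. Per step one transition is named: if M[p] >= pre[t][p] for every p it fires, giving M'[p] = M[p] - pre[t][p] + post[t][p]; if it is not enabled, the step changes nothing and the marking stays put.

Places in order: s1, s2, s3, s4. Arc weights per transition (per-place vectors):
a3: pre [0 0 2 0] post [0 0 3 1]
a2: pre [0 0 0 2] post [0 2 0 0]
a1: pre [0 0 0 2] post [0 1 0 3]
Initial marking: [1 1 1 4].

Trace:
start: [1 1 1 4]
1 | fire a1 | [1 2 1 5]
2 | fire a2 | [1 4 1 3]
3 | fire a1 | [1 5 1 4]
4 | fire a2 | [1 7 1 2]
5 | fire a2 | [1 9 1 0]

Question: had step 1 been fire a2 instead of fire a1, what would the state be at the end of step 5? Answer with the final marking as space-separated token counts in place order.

1 5 1 0

(re-executing from step 1 with the substitution; state before step 1: [1 1 1 4])
1 | fire a2 | [1 3 1 2]
2 | fire a2 | [1 5 1 0]
3 | fire a1 | [1 5 1 0]
4 | fire a2 | [1 5 1 0]
5 | fire a2 | [1 5 1 0]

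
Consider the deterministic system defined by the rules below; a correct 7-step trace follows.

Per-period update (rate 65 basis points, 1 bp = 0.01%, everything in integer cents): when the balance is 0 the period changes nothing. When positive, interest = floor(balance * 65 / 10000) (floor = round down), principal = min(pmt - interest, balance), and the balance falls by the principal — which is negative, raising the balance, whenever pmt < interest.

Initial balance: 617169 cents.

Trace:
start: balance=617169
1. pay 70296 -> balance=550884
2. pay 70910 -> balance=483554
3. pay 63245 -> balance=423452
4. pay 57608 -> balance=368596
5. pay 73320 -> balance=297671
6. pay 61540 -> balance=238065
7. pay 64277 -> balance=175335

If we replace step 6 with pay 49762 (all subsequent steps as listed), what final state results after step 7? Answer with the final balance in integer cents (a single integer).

(re-executing from step 6 with the substitution; state before step 6: balance=297671)
6. pay 49762 -> balance=249843
7. pay 64277 -> balance=187189

187189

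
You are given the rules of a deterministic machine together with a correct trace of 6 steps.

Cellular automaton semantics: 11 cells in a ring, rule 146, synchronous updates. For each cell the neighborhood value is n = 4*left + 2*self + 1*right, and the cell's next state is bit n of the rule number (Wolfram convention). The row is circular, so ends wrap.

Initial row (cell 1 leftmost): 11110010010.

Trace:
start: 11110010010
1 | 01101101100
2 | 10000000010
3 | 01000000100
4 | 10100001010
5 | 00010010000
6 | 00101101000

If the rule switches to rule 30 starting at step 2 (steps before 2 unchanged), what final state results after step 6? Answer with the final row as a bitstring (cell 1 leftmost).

(re-executing steps 2..6 under rule 30; state before step 2: 01101101100)
2 | 11001001010
3 | 10111111010
4 | 10100000010
5 | 10110000110
6 | 10101001100

10101001100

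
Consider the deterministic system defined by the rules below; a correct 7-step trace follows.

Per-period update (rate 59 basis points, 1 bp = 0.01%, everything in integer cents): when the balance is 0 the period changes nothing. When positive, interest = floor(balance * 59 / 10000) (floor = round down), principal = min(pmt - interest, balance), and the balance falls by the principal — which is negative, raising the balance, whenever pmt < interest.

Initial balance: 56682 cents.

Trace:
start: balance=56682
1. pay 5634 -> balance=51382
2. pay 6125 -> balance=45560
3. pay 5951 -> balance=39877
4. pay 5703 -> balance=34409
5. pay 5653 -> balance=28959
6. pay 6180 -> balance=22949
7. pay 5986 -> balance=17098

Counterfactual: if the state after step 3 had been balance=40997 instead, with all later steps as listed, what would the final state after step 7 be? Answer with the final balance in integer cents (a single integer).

state after step 3 := balance=40997
4. pay 5703 -> balance=35535
5. pay 5653 -> balance=30091
6. pay 6180 -> balance=24088
7. pay 5986 -> balance=18244

18244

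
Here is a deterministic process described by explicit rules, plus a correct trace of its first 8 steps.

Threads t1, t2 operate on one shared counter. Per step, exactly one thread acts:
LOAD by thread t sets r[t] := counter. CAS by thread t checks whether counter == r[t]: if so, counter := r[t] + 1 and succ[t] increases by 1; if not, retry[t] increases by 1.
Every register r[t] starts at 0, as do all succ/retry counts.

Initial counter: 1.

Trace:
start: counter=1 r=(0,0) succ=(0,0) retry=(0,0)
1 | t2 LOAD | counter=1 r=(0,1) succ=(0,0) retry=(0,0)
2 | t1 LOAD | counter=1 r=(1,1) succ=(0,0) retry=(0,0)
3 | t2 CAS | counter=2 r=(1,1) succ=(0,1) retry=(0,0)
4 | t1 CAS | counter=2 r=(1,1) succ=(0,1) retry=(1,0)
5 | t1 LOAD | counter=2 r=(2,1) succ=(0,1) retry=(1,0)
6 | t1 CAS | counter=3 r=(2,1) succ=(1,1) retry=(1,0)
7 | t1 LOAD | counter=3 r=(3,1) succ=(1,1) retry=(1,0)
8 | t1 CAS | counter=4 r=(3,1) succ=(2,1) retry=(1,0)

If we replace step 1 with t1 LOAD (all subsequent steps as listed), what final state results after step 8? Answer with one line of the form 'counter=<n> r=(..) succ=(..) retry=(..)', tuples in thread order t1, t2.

counter=4 r=(3,0) succ=(3,0) retry=(0,1)

(re-executing from step 1 with the substitution; state before step 1: counter=1 r=(0,0) succ=(0,0) retry=(0,0))
1 | t1 LOAD | counter=1 r=(1,0) succ=(0,0) retry=(0,0)
2 | t1 LOAD | counter=1 r=(1,0) succ=(0,0) retry=(0,0)
3 | t2 CAS | counter=1 r=(1,0) succ=(0,0) retry=(0,1)
4 | t1 CAS | counter=2 r=(1,0) succ=(1,0) retry=(0,1)
5 | t1 LOAD | counter=2 r=(2,0) succ=(1,0) retry=(0,1)
6 | t1 CAS | counter=3 r=(2,0) succ=(2,0) retry=(0,1)
7 | t1 LOAD | counter=3 r=(3,0) succ=(2,0) retry=(0,1)
8 | t1 CAS | counter=4 r=(3,0) succ=(3,0) retry=(0,1)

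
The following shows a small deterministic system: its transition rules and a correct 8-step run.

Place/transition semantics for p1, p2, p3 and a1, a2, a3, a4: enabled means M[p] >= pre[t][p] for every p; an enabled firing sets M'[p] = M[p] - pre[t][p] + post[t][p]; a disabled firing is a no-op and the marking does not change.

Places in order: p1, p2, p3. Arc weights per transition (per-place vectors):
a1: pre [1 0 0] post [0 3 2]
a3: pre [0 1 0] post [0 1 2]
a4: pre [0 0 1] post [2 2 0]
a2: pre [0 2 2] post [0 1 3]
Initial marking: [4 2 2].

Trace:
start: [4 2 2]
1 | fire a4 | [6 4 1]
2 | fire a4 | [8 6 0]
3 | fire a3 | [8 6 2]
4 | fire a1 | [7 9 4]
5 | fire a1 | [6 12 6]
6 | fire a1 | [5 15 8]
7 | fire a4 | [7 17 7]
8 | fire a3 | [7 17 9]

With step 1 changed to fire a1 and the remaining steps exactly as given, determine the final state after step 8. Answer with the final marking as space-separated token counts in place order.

(re-executing from step 1 with the substitution; state before step 1: [4 2 2])
1 | fire a1 | [3 5 4]
2 | fire a4 | [5 7 3]
3 | fire a3 | [5 7 5]
4 | fire a1 | [4 10 7]
5 | fire a1 | [3 13 9]
6 | fire a1 | [2 16 11]
7 | fire a4 | [4 18 10]
8 | fire a3 | [4 18 12]

4 18 12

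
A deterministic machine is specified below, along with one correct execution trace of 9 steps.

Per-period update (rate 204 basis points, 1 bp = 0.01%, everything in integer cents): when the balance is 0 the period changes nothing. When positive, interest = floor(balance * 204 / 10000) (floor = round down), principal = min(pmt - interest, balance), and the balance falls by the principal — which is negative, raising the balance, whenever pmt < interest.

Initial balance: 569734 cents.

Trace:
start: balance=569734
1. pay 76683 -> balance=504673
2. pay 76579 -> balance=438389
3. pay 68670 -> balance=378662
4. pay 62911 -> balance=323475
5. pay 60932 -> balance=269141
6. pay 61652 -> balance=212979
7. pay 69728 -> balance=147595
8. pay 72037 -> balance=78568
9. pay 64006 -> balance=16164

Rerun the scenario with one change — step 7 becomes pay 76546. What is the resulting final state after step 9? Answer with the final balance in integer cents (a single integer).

(re-executing from step 7 with the substitution; state before step 7: balance=212979)
7. pay 76546 -> balance=140777
8. pay 72037 -> balance=71611
9. pay 64006 -> balance=9065

9065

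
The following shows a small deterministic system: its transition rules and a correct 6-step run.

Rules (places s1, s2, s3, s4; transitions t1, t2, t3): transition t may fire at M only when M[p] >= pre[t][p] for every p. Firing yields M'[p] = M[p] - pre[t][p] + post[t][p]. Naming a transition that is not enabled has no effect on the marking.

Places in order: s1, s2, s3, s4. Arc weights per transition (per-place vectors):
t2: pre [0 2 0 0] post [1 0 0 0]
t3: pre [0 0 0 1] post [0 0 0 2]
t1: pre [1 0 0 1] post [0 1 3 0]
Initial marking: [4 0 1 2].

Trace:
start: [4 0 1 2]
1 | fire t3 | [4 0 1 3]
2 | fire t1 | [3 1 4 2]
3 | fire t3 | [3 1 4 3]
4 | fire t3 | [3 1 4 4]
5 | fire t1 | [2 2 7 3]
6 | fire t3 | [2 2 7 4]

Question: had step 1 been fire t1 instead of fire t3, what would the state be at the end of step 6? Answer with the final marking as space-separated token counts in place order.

(re-executing from step 1 with the substitution; state before step 1: [4 0 1 2])
1 | fire t1 | [3 1 4 1]
2 | fire t1 | [2 2 7 0]
3 | fire t3 | [2 2 7 0]
4 | fire t3 | [2 2 7 0]
5 | fire t1 | [2 2 7 0]
6 | fire t3 | [2 2 7 0]

2 2 7 0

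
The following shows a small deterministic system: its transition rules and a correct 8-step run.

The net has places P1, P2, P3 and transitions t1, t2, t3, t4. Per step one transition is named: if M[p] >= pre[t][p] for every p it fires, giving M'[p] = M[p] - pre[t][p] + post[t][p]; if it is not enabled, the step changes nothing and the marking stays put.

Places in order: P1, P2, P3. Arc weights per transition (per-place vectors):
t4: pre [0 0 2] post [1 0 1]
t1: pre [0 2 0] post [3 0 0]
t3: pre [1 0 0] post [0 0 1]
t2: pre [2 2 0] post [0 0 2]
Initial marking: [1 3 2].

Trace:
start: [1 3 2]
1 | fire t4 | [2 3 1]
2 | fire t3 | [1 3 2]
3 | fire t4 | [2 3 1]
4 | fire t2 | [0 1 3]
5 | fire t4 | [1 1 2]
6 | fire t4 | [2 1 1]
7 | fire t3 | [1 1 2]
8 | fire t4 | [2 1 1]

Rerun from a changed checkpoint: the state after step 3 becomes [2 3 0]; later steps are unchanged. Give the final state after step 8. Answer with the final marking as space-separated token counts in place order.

1 1 1

state after step 3 := [2 3 0]
4 | fire t2 | [0 1 2]
5 | fire t4 | [1 1 1]
6 | fire t4 | [1 1 1]
7 | fire t3 | [0 1 2]
8 | fire t4 | [1 1 1]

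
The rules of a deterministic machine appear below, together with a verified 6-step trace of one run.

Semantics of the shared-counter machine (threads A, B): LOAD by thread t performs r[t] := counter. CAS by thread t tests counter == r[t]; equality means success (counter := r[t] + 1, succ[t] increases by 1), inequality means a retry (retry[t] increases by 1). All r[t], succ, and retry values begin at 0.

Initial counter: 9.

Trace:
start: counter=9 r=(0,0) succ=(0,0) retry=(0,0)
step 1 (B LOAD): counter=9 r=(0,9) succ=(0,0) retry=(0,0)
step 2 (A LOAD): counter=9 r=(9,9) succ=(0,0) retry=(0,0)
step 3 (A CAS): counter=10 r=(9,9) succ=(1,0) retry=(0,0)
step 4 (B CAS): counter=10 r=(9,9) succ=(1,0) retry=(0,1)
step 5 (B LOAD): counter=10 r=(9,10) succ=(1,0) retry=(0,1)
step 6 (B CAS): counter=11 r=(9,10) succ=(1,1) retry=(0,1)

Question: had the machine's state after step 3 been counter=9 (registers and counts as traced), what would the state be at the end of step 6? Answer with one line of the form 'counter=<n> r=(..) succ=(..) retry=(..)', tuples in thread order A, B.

state after step 3 := counter=9 r=(9,9) succ=(1,0) retry=(0,0)
step 4 (B CAS): counter=10 r=(9,9) succ=(1,1) retry=(0,0)
step 5 (B LOAD): counter=10 r=(9,10) succ=(1,1) retry=(0,0)
step 6 (B CAS): counter=11 r=(9,10) succ=(1,2) retry=(0,0)

counter=11 r=(9,10) succ=(1,2) retry=(0,0)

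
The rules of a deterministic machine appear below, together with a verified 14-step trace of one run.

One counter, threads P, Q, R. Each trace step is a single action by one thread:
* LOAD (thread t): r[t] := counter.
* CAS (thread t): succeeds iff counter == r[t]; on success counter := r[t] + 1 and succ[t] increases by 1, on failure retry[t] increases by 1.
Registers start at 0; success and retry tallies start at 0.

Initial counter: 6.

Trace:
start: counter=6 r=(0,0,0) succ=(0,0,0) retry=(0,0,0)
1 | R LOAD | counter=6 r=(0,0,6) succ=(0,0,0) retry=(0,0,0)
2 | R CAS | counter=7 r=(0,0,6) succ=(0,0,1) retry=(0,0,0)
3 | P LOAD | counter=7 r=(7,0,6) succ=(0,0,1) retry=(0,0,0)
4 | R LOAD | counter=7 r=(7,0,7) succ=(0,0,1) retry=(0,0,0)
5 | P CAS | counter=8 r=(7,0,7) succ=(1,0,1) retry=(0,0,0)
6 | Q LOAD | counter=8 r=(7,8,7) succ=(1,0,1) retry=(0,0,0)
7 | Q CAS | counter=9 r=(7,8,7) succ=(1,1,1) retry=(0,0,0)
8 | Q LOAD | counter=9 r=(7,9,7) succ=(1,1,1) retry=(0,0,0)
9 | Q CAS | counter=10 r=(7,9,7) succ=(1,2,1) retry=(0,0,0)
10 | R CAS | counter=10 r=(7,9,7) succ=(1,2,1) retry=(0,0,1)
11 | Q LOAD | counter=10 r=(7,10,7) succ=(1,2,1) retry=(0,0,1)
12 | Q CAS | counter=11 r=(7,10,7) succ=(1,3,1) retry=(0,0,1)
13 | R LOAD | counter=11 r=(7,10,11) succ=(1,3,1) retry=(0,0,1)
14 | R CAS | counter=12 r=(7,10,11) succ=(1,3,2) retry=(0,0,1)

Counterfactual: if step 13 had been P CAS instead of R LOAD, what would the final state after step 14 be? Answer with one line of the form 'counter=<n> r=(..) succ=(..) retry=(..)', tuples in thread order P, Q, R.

(re-executing from step 13 with the substitution; state before step 13: counter=11 r=(7,10,7) succ=(1,3,1) retry=(0,0,1))
13 | P CAS | counter=11 r=(7,10,7) succ=(1,3,1) retry=(1,0,1)
14 | R CAS | counter=11 r=(7,10,7) succ=(1,3,1) retry=(1,0,2)

counter=11 r=(7,10,7) succ=(1,3,1) retry=(1,0,2)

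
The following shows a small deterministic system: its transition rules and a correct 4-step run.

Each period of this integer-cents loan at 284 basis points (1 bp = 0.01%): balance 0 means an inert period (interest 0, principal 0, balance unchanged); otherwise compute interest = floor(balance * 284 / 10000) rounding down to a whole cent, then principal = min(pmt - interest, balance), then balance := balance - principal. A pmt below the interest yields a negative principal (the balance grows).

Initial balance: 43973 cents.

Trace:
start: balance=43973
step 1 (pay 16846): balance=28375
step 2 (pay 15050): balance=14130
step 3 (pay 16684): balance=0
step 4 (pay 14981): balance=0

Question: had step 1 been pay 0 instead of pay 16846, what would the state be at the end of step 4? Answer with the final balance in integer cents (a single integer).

1127

(re-executing from step 1 with the substitution; state before step 1: balance=43973)
step 1 (pay 0): balance=45221
step 2 (pay 15050): balance=31455
step 3 (pay 16684): balance=15664
step 4 (pay 14981): balance=1127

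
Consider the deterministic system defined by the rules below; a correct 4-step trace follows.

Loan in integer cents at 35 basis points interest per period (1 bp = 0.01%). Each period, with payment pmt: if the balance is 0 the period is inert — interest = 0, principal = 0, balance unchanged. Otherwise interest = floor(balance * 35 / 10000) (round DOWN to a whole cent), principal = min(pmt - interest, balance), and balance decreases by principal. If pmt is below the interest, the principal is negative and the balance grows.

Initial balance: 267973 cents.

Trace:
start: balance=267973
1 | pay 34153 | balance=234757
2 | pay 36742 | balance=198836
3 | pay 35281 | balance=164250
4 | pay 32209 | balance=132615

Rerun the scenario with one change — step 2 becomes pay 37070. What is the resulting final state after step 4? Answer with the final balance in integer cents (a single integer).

(re-executing from step 2 with the substitution; state before step 2: balance=234757)
2 | pay 37070 | balance=198508
3 | pay 35281 | balance=163921
4 | pay 32209 | balance=132285

132285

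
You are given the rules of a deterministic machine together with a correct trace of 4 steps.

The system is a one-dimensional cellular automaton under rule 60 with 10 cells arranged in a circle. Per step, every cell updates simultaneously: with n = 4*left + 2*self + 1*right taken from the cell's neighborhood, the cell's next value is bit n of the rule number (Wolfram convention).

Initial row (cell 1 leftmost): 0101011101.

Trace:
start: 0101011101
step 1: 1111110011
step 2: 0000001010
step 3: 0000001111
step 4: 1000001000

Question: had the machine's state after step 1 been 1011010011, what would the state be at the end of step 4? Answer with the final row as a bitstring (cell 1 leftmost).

state after step 1 := 1011010011
step 2: 0110111010
step 3: 0101100111
step 4: 1111010100

1111010100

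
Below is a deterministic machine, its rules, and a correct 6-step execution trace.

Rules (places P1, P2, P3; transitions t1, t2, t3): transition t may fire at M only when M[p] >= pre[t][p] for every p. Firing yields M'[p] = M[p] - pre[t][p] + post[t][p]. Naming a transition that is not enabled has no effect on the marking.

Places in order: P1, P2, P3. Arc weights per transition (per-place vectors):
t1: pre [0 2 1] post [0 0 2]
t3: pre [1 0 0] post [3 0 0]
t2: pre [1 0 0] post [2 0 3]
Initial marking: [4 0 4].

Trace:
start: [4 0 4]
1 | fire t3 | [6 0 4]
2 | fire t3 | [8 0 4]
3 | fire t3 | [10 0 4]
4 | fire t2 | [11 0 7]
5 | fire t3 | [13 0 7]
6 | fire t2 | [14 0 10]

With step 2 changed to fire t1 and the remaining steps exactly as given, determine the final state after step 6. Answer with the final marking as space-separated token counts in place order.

12 0 10

(re-executing from step 2 with the substitution; state before step 2: [6 0 4])
2 | fire t1 | [6 0 4]
3 | fire t3 | [8 0 4]
4 | fire t2 | [9 0 7]
5 | fire t3 | [11 0 7]
6 | fire t2 | [12 0 10]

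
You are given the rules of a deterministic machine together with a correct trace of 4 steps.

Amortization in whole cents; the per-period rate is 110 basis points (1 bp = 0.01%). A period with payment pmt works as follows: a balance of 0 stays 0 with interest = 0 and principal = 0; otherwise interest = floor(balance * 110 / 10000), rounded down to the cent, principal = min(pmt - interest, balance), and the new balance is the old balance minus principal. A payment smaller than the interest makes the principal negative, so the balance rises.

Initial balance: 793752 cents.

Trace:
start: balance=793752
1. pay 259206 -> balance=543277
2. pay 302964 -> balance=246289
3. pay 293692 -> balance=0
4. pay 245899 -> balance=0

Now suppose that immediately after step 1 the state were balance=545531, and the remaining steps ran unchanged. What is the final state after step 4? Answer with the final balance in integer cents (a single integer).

0

state after step 1 := balance=545531
2. pay 302964 -> balance=248567
3. pay 293692 -> balance=0
4. pay 245899 -> balance=0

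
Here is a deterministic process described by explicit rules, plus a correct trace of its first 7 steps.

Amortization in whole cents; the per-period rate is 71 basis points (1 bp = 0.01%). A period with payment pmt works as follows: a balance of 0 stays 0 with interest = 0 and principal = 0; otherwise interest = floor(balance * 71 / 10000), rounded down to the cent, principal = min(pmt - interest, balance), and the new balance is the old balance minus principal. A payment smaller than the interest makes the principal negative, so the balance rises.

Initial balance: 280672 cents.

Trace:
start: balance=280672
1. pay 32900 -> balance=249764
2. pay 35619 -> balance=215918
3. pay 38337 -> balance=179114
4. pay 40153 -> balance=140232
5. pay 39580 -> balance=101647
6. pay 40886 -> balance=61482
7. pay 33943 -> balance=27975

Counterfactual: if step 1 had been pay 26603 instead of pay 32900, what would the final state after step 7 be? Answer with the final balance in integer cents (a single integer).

(re-executing from step 1 with the substitution; state before step 1: balance=280672)
1. pay 26603 -> balance=256061
2. pay 35619 -> balance=222260
3. pay 38337 -> balance=185501
4. pay 40153 -> balance=146665
5. pay 39580 -> balance=108126
6. pay 40886 -> balance=68007
7. pay 33943 -> balance=34546

34546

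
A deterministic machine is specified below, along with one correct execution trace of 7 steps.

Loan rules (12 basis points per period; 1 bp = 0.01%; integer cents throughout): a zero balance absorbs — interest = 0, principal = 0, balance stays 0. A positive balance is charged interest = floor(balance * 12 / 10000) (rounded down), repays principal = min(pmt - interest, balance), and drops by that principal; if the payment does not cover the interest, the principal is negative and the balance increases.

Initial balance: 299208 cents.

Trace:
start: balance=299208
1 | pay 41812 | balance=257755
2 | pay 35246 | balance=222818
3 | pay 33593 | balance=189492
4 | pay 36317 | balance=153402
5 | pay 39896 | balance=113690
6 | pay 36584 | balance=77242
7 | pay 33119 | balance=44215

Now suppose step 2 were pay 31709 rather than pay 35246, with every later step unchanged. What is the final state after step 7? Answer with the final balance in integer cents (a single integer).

47772

(re-executing from step 2 with the substitution; state before step 2: balance=257755)
2 | pay 31709 | balance=226355
3 | pay 33593 | balance=193033
4 | pay 36317 | balance=156947
5 | pay 39896 | balance=117239
6 | pay 36584 | balance=80795
7 | pay 33119 | balance=47772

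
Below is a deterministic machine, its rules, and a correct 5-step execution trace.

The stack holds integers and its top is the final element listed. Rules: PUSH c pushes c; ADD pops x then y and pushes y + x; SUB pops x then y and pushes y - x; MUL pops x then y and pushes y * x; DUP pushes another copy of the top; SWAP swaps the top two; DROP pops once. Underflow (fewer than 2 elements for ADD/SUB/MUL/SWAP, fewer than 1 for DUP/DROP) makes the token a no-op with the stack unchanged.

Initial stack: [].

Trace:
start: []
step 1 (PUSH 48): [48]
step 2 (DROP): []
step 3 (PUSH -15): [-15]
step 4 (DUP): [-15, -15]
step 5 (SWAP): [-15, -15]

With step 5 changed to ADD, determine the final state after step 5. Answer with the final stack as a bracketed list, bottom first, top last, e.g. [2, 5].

[-30]

(re-executing from step 5 with the substitution; state before step 5: [-15, -15])
step 5 (ADD): [-30]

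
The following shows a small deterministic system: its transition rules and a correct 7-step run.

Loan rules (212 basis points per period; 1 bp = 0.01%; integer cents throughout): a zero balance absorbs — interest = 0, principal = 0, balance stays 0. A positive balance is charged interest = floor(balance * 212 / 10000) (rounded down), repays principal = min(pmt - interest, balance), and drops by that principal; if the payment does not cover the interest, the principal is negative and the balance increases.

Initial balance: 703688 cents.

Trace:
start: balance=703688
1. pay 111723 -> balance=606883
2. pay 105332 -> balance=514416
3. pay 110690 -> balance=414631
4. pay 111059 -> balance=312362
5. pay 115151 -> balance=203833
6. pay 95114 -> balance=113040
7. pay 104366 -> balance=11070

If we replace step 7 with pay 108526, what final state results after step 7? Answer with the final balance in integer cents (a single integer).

(re-executing from step 7 with the substitution; state before step 7: balance=113040)
7. pay 108526 -> balance=6910

6910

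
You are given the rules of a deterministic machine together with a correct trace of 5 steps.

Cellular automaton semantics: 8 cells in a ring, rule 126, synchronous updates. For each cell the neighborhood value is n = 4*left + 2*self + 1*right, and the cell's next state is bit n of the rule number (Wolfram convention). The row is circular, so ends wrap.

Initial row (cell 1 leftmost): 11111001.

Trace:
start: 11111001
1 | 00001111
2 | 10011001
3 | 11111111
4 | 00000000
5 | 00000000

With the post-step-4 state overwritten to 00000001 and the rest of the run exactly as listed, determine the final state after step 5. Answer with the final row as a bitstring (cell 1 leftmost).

state after step 4 := 00000001
5 | 10000011

10000011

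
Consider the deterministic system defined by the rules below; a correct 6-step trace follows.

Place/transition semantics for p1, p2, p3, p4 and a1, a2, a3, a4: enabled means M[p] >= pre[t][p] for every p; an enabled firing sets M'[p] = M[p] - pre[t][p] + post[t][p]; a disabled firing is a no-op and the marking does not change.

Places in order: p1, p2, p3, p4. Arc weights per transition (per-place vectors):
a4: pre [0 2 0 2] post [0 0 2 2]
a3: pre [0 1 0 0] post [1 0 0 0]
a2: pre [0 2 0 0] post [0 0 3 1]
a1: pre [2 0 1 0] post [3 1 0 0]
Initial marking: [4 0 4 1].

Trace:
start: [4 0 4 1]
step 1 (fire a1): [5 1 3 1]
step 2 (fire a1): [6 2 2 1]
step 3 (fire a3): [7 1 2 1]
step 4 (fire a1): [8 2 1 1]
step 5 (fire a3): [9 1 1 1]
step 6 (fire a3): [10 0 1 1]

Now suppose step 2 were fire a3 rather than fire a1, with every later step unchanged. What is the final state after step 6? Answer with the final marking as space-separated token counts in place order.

(re-executing from step 2 with the substitution; state before step 2: [5 1 3 1])
step 2 (fire a3): [6 0 3 1]
step 3 (fire a3): [6 0 3 1]
step 4 (fire a1): [7 1 2 1]
step 5 (fire a3): [8 0 2 1]
step 6 (fire a3): [8 0 2 1]

8 0 2 1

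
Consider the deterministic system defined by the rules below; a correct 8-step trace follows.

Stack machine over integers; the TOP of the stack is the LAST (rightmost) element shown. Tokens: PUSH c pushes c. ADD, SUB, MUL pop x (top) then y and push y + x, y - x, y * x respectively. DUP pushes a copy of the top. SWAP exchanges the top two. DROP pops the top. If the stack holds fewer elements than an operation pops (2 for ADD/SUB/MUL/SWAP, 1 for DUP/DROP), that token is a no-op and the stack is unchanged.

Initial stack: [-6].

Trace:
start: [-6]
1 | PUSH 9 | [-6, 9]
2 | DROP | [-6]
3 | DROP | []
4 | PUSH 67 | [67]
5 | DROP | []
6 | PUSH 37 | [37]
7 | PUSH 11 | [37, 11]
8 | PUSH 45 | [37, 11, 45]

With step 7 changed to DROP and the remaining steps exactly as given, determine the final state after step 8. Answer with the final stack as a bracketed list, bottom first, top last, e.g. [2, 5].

(re-executing from step 7 with the substitution; state before step 7: [37])
7 | DROP | []
8 | PUSH 45 | [45]

[45]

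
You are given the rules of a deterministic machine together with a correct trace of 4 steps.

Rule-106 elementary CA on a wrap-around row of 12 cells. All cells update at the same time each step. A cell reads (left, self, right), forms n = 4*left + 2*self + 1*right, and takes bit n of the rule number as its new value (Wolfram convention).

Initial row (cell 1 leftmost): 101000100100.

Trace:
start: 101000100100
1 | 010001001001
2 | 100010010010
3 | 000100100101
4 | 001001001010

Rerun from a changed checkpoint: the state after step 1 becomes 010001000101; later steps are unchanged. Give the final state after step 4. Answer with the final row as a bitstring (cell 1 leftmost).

001000101010

state after step 1 := 010001000101
2 | 100010001010
3 | 000100010101
4 | 001000101010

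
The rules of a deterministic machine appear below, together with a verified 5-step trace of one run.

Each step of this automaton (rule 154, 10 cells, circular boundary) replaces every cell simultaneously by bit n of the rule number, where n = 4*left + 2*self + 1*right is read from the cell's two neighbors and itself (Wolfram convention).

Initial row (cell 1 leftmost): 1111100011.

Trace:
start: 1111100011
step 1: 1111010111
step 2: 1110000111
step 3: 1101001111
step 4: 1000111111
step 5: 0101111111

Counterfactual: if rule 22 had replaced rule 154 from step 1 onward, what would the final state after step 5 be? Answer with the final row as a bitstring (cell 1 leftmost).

(re-executing steps 1..5 under rule 22; state before step 1: 1111100011)
step 1: 0000010100
step 2: 0000110110
step 3: 0001000001
step 4: 1011100011
step 5: 0000010100

0000010100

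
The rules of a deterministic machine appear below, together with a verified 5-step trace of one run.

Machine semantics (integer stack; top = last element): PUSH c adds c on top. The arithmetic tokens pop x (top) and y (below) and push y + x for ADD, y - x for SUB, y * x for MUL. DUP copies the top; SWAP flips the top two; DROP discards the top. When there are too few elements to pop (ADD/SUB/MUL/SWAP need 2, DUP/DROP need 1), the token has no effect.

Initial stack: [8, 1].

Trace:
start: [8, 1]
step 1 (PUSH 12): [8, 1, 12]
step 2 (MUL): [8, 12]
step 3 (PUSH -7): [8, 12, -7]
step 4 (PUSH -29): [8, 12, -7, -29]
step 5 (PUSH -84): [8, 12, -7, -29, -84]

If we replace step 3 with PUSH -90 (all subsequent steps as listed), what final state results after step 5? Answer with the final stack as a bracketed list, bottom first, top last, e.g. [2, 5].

(re-executing from step 3 with the substitution; state before step 3: [8, 12])
step 3 (PUSH -90): [8, 12, -90]
step 4 (PUSH -29): [8, 12, -90, -29]
step 5 (PUSH -84): [8, 12, -90, -29, -84]

[8, 12, -90, -29, -84]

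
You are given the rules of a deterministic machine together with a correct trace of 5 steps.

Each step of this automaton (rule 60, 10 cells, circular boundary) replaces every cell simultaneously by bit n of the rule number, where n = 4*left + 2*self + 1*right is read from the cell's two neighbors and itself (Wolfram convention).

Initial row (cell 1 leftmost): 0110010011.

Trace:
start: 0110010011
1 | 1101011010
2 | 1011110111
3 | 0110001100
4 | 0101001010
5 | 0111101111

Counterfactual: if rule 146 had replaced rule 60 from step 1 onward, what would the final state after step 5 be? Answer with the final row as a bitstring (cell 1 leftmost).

(re-executing steps 1..5 under rule 146; state before step 1: 0110010011)
1 | 0001101100
2 | 0010000010
3 | 0101000101
4 | 0000101000
5 | 0001000100

0001000100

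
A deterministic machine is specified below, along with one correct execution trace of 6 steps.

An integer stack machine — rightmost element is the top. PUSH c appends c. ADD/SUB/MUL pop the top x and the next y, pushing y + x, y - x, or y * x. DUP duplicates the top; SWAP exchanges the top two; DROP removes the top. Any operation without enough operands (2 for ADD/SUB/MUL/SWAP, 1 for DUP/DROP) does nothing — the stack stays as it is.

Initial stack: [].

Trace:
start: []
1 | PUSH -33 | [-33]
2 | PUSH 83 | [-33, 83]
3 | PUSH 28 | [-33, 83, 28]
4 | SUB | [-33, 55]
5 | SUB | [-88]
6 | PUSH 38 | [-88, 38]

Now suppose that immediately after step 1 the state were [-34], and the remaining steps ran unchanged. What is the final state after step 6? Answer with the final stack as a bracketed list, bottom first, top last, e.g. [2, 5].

[-89, 38]

state after step 1 := [-34]
2 | PUSH 83 | [-34, 83]
3 | PUSH 28 | [-34, 83, 28]
4 | SUB | [-34, 55]
5 | SUB | [-89]
6 | PUSH 38 | [-89, 38]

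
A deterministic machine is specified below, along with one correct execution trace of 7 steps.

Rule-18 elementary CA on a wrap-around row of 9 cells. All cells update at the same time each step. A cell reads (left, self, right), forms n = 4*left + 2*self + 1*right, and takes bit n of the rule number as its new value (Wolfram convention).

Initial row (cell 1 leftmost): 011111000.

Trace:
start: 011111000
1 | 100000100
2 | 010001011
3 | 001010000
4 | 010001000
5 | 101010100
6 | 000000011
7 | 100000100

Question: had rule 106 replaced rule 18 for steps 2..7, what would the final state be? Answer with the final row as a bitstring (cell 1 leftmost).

(re-executing steps 2..7 under rule 106; state before step 2: 100000100)
2 | 000001001
3 | 000010010
4 | 000100100
5 | 001001000
6 | 010010000
7 | 100100000

100100000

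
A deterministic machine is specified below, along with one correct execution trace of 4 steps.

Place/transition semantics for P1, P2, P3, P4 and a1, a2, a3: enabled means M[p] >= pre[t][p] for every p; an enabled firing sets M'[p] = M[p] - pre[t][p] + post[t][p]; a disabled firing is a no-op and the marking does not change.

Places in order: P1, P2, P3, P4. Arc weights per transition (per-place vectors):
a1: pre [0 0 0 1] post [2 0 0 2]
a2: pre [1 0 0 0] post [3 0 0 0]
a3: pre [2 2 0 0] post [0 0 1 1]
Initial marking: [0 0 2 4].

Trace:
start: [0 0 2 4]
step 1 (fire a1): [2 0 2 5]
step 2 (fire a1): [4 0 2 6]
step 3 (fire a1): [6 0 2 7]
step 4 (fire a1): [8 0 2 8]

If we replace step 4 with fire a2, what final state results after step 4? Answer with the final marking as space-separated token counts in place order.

(re-executing from step 4 with the substitution; state before step 4: [6 0 2 7])
step 4 (fire a2): [8 0 2 7]

8 0 2 7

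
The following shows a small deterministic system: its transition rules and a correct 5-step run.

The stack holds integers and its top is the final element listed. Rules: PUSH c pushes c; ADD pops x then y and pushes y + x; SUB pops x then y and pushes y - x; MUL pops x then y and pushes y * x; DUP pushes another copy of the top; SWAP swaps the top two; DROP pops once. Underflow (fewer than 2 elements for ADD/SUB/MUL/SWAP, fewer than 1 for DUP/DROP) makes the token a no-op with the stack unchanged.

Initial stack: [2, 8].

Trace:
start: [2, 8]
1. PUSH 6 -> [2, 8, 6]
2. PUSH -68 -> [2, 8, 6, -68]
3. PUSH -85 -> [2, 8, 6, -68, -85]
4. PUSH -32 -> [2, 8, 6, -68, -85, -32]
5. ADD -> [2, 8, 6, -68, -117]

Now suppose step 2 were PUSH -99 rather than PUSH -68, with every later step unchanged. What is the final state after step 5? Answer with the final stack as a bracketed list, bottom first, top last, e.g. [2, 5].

(re-executing from step 2 with the substitution; state before step 2: [2, 8, 6])
2. PUSH -99 -> [2, 8, 6, -99]
3. PUSH -85 -> [2, 8, 6, -99, -85]
4. PUSH -32 -> [2, 8, 6, -99, -85, -32]
5. ADD -> [2, 8, 6, -99, -117]

[2, 8, 6, -99, -117]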